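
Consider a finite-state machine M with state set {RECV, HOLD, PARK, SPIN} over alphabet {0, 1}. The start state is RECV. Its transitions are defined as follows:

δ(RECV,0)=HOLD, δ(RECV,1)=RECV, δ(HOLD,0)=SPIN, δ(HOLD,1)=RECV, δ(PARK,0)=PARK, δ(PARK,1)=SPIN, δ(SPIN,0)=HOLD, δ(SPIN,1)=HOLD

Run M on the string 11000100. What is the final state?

SPIN

Trace: RECV -1-> RECV -1-> RECV -0-> HOLD -0-> SPIN -0-> HOLD -1-> RECV -0-> HOLD -0-> SPIN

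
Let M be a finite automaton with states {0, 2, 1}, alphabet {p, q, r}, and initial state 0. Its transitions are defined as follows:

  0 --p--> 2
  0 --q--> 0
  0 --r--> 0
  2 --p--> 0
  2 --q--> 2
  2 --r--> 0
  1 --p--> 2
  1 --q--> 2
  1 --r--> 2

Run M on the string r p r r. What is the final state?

0

Trace: 0 -r-> 0 -p-> 2 -r-> 0 -r-> 0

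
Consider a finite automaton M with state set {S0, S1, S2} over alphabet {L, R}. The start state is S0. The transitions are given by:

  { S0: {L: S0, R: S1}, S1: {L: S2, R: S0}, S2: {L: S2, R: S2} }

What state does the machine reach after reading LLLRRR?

S0 → S0 → S0 → S0 → S1 → S0 → S1

S1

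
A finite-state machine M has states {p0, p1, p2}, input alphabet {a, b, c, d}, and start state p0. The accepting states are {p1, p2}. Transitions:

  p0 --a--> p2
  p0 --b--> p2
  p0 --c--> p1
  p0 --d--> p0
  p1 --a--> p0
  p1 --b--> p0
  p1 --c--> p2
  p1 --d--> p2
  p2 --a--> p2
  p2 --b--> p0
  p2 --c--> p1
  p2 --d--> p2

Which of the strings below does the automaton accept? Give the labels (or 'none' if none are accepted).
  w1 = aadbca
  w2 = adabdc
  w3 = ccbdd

w2

w1: p0 → p2 → p2 → p2 → p0 → p1 → p0  → end p0, rejected
w2: p0 → p2 → p2 → p2 → p0 → p0 → p1  → end p1, accepted
w3: p0 → p1 → p2 → p0 → p0 → p0  → end p0, rejected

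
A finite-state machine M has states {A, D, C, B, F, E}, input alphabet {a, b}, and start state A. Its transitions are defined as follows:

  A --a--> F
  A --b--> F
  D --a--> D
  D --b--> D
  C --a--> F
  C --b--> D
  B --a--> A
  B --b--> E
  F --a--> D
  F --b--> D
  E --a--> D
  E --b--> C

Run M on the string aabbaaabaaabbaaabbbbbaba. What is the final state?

D

Trace: A -a-> F -a-> D -b-> D -b-> D -a-> D -a-> D -a-> D -b-> D -a-> D -a-> D -a-> D -b-> D -b-> D -a-> D -a-> D -a-> D -b-> D -b-> D -b-> D -b-> D -b-> D -a-> D -b-> D -a-> D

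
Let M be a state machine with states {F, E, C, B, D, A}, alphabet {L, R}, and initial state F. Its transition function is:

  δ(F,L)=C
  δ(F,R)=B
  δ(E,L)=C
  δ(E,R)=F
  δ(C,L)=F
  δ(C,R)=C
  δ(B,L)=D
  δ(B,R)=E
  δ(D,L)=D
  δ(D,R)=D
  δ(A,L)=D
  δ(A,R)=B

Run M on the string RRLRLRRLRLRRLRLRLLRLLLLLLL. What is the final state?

D

Trace: F -R-> B -R-> E -L-> C -R-> C -L-> F -R-> B -R-> E -L-> C -R-> C -L-> F -R-> B -R-> E -L-> C -R-> C -L-> F -R-> B -L-> D -L-> D -R-> D -L-> D -L-> D -L-> D -L-> D -L-> D -L-> D -L-> D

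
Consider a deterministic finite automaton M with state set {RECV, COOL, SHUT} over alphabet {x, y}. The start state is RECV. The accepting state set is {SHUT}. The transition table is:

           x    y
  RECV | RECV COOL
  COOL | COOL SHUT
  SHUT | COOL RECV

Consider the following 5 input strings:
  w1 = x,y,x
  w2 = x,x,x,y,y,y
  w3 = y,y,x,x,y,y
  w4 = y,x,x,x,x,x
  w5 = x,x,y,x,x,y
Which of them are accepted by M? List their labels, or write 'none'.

w5

w1: Trace: RECV -x-> RECV -y-> COOL -x-> COOL  → end COOL, rejected
w2: Trace: RECV -x-> RECV -x-> RECV -x-> RECV -y-> COOL -y-> SHUT -y-> RECV  → end RECV, rejected
w3: Trace: RECV -y-> COOL -y-> SHUT -x-> COOL -x-> COOL -y-> SHUT -y-> RECV  → end RECV, rejected
w4: Trace: RECV -y-> COOL -x-> COOL -x-> COOL -x-> COOL -x-> COOL -x-> COOL  → end COOL, rejected
w5: Trace: RECV -x-> RECV -x-> RECV -y-> COOL -x-> COOL -x-> COOL -y-> SHUT  → end SHUT, accepted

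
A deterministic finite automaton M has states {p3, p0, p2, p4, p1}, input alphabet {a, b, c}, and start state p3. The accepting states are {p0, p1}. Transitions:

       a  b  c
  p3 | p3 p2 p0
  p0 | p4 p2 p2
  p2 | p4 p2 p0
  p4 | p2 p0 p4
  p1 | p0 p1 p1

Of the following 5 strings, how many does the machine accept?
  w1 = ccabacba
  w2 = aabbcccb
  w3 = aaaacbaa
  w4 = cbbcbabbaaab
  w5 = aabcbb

w1:
  start at p3
  read 'c': p3 → p0
  read 'c': p0 → p2
  read 'a': p2 → p4
  read 'b': p4 → p0
  read 'a': p0 → p4
  read 'c': p4 → p4
  read 'b': p4 → p0
  read 'a': p0 → p4
  end p4, rejected
w2:
  start at p3
  read 'a': p3 → p3
  read 'a': p3 → p3
  read 'b': p3 → p2
  read 'b': p2 → p2
  read 'c': p2 → p0
  read 'c': p0 → p2
  read 'c': p2 → p0
  read 'b': p0 → p2
  end p2, rejected
w3:
  start at p3
  read 'a': p3 → p3
  read 'a': p3 → p3
  read 'a': p3 → p3
  read 'a': p3 → p3
  read 'c': p3 → p0
  read 'b': p0 → p2
  read 'a': p2 → p4
  read 'a': p4 → p2
  end p2, rejected
w4:
  start at p3
  read 'c': p3 → p0
  read 'b': p0 → p2
  read 'b': p2 → p2
  read 'c': p2 → p0
  read 'b': p0 → p2
  read 'a': p2 → p4
  read 'b': p4 → p0
  read 'b': p0 → p2
  read 'a': p2 → p4
  read 'a': p4 → p2
  read 'a': p2 → p4
  read 'b': p4 → p0
  end p0, accepted
w5:
  start at p3
  read 'a': p3 → p3
  read 'a': p3 → p3
  read 'b': p3 → p2
  read 'c': p2 → p0
  read 'b': p0 → p2
  read 'b': p2 → p2
  end p2, rejected

1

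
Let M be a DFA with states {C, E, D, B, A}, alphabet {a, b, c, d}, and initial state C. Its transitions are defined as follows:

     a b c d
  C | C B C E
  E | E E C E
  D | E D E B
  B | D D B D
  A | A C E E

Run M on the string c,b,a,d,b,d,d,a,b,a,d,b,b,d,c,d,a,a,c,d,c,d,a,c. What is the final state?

start at C
read 'c': C → C
read 'b': C → B
read 'a': B → D
read 'd': D → B
read 'b': B → D
read 'd': D → B
read 'd': B → D
read 'a': D → E
read 'b': E → E
read 'a': E → E
read 'd': E → E
read 'b': E → E
read 'b': E → E
read 'd': E → E
read 'c': E → C
read 'd': C → E
read 'a': E → E
read 'a': E → E
read 'c': E → C
read 'd': C → E
read 'c': E → C
read 'd': C → E
read 'a': E → E
read 'c': E → C

C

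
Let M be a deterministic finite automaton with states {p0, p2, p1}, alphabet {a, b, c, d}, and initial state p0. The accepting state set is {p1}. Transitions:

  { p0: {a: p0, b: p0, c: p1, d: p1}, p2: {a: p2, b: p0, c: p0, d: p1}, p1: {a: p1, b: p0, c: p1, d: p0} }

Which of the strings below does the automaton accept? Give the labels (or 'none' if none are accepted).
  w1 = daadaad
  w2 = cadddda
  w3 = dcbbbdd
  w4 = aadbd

w1: Trace: p0 -d-> p1 -a-> p1 -a-> p1 -d-> p0 -a-> p0 -a-> p0 -d-> p1  → end p1, accepted
w2: Trace: p0 -c-> p1 -a-> p1 -d-> p0 -d-> p1 -d-> p0 -d-> p1 -a-> p1  → end p1, accepted
w3: Trace: p0 -d-> p1 -c-> p1 -b-> p0 -b-> p0 -b-> p0 -d-> p1 -d-> p0  → end p0, rejected
w4: Trace: p0 -a-> p0 -a-> p0 -d-> p1 -b-> p0 -d-> p1  → end p1, accepted

w1, w2, w4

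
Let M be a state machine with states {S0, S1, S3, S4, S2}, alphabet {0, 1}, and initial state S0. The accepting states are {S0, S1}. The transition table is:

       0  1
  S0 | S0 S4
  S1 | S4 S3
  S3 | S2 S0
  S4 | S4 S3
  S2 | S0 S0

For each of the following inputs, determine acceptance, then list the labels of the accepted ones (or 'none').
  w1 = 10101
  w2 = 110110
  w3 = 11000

w1, w3

w1:
  start at S0
  read '1': S0 → S4
  read '0': S4 → S4
  read '1': S4 → S3
  read '0': S3 → S2
  read '1': S2 → S0
  end S0, accepted
w2:
  start at S0
  read '1': S0 → S4
  read '1': S4 → S3
  read '0': S3 → S2
  read '1': S2 → S0
  read '1': S0 → S4
  read '0': S4 → S4
  end S4, rejected
w3:
  start at S0
  read '1': S0 → S4
  read '1': S4 → S3
  read '0': S3 → S2
  read '0': S2 → S0
  read '0': S0 → S0
  end S0, accepted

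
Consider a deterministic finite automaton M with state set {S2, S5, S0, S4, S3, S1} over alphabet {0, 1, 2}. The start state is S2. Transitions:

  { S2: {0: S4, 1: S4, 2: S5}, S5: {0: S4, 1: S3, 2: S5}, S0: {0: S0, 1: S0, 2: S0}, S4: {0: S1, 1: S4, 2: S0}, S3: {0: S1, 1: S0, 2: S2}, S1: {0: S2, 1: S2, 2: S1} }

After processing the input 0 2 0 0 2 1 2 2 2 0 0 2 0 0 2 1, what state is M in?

S0

S2 → S4 → S0 → S0 → S0 → S0 → S0 → S0 → S0 → S0 → S0 → S0 → S0 → S0 → S0 → S0 → S0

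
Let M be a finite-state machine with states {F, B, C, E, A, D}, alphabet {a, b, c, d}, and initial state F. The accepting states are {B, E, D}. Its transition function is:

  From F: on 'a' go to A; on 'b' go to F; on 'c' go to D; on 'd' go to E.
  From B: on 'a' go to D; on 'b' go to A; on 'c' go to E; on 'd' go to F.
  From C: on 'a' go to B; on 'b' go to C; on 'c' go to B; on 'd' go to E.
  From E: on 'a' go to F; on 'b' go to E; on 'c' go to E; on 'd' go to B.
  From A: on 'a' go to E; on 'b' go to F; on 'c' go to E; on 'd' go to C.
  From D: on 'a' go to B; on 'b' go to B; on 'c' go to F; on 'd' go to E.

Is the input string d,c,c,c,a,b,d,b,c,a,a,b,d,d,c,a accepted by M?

No

Trace: F -d-> E -c-> E -c-> E -c-> E -a-> F -b-> F -d-> E -b-> E -c-> E -a-> F -a-> A -b-> F -d-> E -d-> B -c-> E -a-> F
End state F is not accepting.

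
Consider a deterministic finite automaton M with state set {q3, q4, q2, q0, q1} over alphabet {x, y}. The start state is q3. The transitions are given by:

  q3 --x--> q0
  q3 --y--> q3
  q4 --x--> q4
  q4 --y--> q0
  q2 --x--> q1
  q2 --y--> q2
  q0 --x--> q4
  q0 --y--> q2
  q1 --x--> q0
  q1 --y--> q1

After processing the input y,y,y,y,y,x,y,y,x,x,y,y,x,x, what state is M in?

Trace: q3 -y-> q3 -y-> q3 -y-> q3 -y-> q3 -y-> q3 -x-> q0 -y-> q2 -y-> q2 -x-> q1 -x-> q0 -y-> q2 -y-> q2 -x-> q1 -x-> q0

q0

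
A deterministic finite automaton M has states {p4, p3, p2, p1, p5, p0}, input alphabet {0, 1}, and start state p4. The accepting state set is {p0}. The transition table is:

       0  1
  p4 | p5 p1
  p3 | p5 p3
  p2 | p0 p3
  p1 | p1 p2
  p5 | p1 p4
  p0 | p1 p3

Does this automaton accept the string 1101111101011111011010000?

No

p4 → p1 → p2 → p0 → p3 → p3 → p3 → p3 → p3 → p5 → p4 → p5 → p4 → p1 → p2 → p3 → p3 → p5 → p4 → p1 → p1 → p2 → p0 → p1 → p1 → p1
End state p1 is not accepting.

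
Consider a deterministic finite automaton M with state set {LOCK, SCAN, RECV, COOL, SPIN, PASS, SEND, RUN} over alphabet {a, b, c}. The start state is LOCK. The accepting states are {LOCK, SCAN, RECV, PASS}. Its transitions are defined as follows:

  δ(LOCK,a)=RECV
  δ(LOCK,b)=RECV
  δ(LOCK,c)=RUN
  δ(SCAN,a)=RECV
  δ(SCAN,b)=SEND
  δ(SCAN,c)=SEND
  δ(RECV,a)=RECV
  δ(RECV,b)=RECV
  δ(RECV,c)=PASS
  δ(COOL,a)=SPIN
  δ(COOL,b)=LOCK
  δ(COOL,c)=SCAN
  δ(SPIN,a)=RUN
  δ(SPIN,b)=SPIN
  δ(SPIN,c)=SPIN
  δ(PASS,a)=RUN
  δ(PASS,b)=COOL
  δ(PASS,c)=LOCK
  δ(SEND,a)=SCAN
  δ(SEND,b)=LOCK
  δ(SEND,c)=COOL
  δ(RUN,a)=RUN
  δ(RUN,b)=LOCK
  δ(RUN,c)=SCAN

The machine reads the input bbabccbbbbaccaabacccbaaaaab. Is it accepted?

LOCK → RECV → RECV → RECV → RECV → PASS → LOCK → RECV → RECV → RECV → RECV → RECV → PASS → LOCK → RECV → RECV → RECV → RECV → PASS → LOCK → RUN → LOCK → RECV → RECV → RECV → RECV → RECV → RECV
End state RECV is accepting.

Yes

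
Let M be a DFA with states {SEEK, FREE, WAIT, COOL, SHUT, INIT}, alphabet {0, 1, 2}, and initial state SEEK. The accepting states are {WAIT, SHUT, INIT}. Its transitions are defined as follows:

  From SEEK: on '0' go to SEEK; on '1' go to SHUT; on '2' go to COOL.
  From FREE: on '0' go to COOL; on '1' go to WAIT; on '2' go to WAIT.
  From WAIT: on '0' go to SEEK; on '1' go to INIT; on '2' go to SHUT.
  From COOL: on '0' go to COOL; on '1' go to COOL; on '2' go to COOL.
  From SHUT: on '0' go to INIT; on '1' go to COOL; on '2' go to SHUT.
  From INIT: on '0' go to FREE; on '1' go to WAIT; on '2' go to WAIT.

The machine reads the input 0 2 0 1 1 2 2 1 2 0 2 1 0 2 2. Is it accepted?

start at SEEK
read '0': SEEK → SEEK
read '2': SEEK → COOL
read '0': COOL → COOL
read '1': COOL → COOL
read '1': COOL → COOL
read '2': COOL → COOL
read '2': COOL → COOL
read '1': COOL → COOL
read '2': COOL → COOL
read '0': COOL → COOL
read '2': COOL → COOL
read '1': COOL → COOL
read '0': COOL → COOL
read '2': COOL → COOL
read '2': COOL → COOL
End state COOL is not accepting.

No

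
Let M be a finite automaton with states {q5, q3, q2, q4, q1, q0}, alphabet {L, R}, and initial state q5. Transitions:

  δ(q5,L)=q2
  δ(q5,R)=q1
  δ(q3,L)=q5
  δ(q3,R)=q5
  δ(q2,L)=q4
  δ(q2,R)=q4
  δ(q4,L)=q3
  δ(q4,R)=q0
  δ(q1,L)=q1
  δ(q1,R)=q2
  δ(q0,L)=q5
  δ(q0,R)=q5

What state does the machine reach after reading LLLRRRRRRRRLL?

q5 → q2 → q4 → q3 → q5 → q1 → q2 → q4 → q0 → q5 → q1 → q2 → q4 → q3

q3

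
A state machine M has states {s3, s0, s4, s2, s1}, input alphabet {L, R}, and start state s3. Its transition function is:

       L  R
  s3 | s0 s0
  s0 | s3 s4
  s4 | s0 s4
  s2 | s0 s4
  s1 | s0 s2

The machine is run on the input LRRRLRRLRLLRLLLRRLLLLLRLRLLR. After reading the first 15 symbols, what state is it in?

s3 → s0 → s4 → s4 → s4 → s0 → s4 → s4 → s0 → s4 → s0 → s3 → s0 → s3 → s0 → s3
After 15 symbols: s3.

s3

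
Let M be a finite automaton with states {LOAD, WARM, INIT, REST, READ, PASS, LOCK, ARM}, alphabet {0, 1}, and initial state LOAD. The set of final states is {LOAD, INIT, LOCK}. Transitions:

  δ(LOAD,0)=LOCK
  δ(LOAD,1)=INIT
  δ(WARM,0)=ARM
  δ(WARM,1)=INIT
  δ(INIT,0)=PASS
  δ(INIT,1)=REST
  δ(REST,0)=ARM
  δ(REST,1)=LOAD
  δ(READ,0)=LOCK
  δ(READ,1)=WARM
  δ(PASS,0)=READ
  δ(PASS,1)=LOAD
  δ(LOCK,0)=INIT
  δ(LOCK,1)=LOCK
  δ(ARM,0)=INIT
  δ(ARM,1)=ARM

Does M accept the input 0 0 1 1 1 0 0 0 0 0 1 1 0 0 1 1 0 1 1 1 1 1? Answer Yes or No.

Yes

LOAD → LOCK → INIT → REST → LOAD → INIT → PASS → READ → LOCK → INIT → PASS → LOAD → INIT → PASS → READ → WARM → INIT → PASS → LOAD → INIT → REST → LOAD → INIT
End state INIT is accepting.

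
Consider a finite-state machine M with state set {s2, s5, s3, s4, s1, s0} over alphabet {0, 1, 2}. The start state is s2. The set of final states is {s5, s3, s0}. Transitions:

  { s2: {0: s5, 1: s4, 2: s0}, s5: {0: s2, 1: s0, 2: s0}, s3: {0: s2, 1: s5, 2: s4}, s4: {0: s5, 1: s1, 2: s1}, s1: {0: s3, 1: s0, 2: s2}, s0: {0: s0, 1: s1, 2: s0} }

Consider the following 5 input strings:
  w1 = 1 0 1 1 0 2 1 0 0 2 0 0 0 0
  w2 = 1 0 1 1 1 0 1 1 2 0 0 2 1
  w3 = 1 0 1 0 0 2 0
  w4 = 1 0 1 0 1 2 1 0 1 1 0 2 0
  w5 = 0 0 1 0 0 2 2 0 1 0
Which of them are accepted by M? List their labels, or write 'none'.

w1: s2 → s4 → s5 → s0 → s1 → s3 → s4 → s1 → s3 → s2 → s0 → s0 → s0 → s0 → s0  → end s0, accepted
w2: s2 → s4 → s5 → s0 → s1 → s0 → s0 → s1 → s0 → s0 → s0 → s0 → s0 → s1  → end s1, rejected
w3: s2 → s4 → s5 → s0 → s0 → s0 → s0 → s0  → end s0, accepted
w4: s2 → s4 → s5 → s0 → s0 → s1 → s2 → s4 → s5 → s0 → s1 → s3 → s4 → s5  → end s5, accepted
w5: s2 → s5 → s2 → s4 → s5 → s2 → s0 → s0 → s0 → s1 → s3  → end s3, accepted

w1, w3, w4, w5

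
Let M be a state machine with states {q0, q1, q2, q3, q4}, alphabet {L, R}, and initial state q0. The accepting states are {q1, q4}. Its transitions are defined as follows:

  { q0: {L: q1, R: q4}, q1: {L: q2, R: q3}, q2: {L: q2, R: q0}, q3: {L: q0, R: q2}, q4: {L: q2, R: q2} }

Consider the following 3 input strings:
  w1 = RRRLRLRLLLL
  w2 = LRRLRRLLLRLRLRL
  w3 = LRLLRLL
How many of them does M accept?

w1:
  start at q0
  read 'R': q0 → q4
  read 'R': q4 → q2
  read 'R': q2 → q0
  read 'L': q0 → q1
  read 'R': q1 → q3
  read 'L': q3 → q0
  read 'R': q0 → q4
  read 'L': q4 → q2
  read 'L': q2 → q2
  read 'L': q2 → q2
  read 'L': q2 → q2
  end q2, rejected
w2:
  start at q0
  read 'L': q0 → q1
  read 'R': q1 → q3
  read 'R': q3 → q2
  read 'L': q2 → q2
  read 'R': q2 → q0
  read 'R': q0 → q4
  read 'L': q4 → q2
  read 'L': q2 → q2
  read 'L': q2 → q2
  read 'R': q2 → q0
  read 'L': q0 → q1
  read 'R': q1 → q3
  read 'L': q3 → q0
  read 'R': q0 → q4
  read 'L': q4 → q2
  end q2, rejected
w3:
  start at q0
  read 'L': q0 → q1
  read 'R': q1 → q3
  read 'L': q3 → q0
  read 'L': q0 → q1
  read 'R': q1 → q3
  read 'L': q3 → q0
  read 'L': q0 → q1
  end q1, accepted

1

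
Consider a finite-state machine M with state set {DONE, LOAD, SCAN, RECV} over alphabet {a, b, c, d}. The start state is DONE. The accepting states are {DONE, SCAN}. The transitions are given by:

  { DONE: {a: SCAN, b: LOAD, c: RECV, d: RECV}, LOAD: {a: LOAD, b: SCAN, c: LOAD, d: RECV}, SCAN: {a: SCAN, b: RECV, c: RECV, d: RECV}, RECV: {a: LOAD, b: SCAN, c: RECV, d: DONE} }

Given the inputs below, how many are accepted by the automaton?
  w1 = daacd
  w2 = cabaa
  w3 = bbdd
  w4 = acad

w1: Trace: DONE -d-> RECV -a-> LOAD -a-> LOAD -c-> LOAD -d-> RECV  → end RECV, rejected
w2: Trace: DONE -c-> RECV -a-> LOAD -b-> SCAN -a-> SCAN -a-> SCAN  → end SCAN, accepted
w3: Trace: DONE -b-> LOAD -b-> SCAN -d-> RECV -d-> DONE  → end DONE, accepted
w4: Trace: DONE -a-> SCAN -c-> RECV -a-> LOAD -d-> RECV  → end RECV, rejected

2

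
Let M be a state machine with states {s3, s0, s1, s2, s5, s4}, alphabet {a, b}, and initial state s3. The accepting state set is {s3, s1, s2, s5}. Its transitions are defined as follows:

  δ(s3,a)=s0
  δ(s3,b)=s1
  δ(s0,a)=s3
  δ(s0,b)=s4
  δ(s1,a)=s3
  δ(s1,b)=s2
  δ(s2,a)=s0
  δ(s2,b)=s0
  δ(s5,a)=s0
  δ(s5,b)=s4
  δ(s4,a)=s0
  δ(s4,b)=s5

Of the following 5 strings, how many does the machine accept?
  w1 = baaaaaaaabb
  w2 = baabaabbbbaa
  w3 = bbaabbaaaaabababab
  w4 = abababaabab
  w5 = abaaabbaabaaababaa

w1: Trace: s3 -b-> s1 -a-> s3 -a-> s0 -a-> s3 -a-> s0 -a-> s3 -a-> s0 -a-> s3 -a-> s0 -b-> s4 -b-> s5  → end s5, accepted
w2: Trace: s3 -b-> s1 -a-> s3 -a-> s0 -b-> s4 -a-> s0 -a-> s3 -b-> s1 -b-> s2 -b-> s0 -b-> s4 -a-> s0 -a-> s3  → end s3, accepted
w3: Trace: s3 -b-> s1 -b-> s2 -a-> s0 -a-> s3 -b-> s1 -b-> s2 -a-> s0 -a-> s3 -a-> s0 -a-> s3 -a-> s0 -b-> s4 -a-> s0 -b-> s4 -a-> s0 -b-> s4 -a-> s0 -b-> s4  → end s4, rejected
w4: Trace: s3 -a-> s0 -b-> s4 -a-> s0 -b-> s4 -a-> s0 -b-> s4 -a-> s0 -a-> s3 -b-> s1 -a-> s3 -b-> s1  → end s1, accepted
w5: Trace: s3 -a-> s0 -b-> s4 -a-> s0 -a-> s3 -a-> s0 -b-> s4 -b-> s5 -a-> s0 -a-> s3 -b-> s1 -a-> s3 -a-> s0 -a-> s3 -b-> s1 -a-> s3 -b-> s1 -a-> s3 -a-> s0  → end s0, rejected

3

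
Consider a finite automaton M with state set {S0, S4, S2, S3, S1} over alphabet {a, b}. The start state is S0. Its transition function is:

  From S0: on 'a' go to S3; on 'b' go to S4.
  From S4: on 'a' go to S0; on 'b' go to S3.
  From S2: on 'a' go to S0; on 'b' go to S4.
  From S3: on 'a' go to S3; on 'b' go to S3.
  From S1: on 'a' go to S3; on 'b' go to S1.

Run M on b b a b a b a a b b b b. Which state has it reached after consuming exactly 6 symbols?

S3

S0 → S4 → S3 → S3 → S3 → S3 → S3
After 6 symbols: S3.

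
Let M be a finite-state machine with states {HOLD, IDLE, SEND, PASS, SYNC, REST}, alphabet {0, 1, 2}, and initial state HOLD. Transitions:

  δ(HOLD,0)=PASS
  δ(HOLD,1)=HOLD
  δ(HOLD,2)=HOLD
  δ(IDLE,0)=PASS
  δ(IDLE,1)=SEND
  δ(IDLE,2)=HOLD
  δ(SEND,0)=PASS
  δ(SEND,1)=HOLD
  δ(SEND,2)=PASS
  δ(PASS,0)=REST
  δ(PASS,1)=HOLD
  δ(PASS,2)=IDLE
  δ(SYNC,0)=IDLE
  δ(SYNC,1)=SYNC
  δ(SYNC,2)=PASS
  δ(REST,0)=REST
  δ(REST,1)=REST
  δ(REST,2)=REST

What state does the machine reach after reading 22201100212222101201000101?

Trace: HOLD -2-> HOLD -2-> HOLD -2-> HOLD -0-> PASS -1-> HOLD -1-> HOLD -0-> PASS -0-> REST -2-> REST -1-> REST -2-> REST -2-> REST -2-> REST -2-> REST -1-> REST -0-> REST -1-> REST -2-> REST -0-> REST -1-> REST -0-> REST -0-> REST -0-> REST -1-> REST -0-> REST -1-> REST

REST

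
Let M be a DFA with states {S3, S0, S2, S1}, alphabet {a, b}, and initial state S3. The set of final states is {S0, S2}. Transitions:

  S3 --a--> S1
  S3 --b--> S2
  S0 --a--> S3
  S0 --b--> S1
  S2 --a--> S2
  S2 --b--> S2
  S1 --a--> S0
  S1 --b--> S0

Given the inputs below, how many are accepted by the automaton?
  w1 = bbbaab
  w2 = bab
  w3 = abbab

2

w1: Trace: S3 -b-> S2 -b-> S2 -b-> S2 -a-> S2 -a-> S2 -b-> S2  → end S2, accepted
w2: Trace: S3 -b-> S2 -a-> S2 -b-> S2  → end S2, accepted
w3: Trace: S3 -a-> S1 -b-> S0 -b-> S1 -a-> S0 -b-> S1  → end S1, rejected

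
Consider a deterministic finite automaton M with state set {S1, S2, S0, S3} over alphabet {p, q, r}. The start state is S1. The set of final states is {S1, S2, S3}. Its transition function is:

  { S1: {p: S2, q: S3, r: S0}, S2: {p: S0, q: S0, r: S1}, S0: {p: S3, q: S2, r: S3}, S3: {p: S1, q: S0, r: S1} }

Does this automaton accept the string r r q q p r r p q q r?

Trace: S1 -r-> S0 -r-> S3 -q-> S0 -q-> S2 -p-> S0 -r-> S3 -r-> S1 -p-> S2 -q-> S0 -q-> S2 -r-> S1
End state S1 is accepting.

Yes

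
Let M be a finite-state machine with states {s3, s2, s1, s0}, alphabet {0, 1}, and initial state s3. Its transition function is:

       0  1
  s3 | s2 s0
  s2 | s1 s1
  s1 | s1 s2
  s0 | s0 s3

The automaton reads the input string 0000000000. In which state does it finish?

Trace: s3 -0-> s2 -0-> s1 -0-> s1 -0-> s1 -0-> s1 -0-> s1 -0-> s1 -0-> s1 -0-> s1 -0-> s1

s1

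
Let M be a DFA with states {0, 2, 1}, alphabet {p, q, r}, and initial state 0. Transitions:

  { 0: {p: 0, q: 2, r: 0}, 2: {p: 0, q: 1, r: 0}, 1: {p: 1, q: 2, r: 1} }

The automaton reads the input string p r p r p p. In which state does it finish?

0

0 → 0 → 0 → 0 → 0 → 0 → 0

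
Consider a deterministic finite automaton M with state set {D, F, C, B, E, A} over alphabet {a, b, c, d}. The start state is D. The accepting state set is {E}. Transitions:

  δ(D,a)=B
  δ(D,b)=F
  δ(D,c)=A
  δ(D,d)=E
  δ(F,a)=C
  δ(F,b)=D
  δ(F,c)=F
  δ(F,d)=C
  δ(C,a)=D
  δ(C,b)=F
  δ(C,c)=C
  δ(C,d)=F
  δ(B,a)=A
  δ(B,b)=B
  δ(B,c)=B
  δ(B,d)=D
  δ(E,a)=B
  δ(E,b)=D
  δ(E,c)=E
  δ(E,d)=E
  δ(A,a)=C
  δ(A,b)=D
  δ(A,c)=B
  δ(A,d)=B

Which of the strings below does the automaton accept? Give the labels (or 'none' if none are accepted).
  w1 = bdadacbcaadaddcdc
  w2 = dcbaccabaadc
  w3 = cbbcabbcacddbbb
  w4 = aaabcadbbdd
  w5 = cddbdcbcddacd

w1: Trace: D -b-> F -d-> C -a-> D -d-> E -a-> B -c-> B -b-> B -c-> B -a-> A -a-> C -d-> F -a-> C -d-> F -d-> C -c-> C -d-> F -c-> F  → end F, rejected
w2: Trace: D -d-> E -c-> E -b-> D -a-> B -c-> B -c-> B -a-> A -b-> D -a-> B -a-> A -d-> B -c-> B  → end B, rejected
w3: Trace: D -c-> A -b-> D -b-> F -c-> F -a-> C -b-> F -b-> D -c-> A -a-> C -c-> C -d-> F -d-> C -b-> F -b-> D -b-> F  → end F, rejected
w4: Trace: D -a-> B -a-> A -a-> C -b-> F -c-> F -a-> C -d-> F -b-> D -b-> F -d-> C -d-> F  → end F, rejected
w5: Trace: D -c-> A -d-> B -d-> D -b-> F -d-> C -c-> C -b-> F -c-> F -d-> C -d-> F -a-> C -c-> C -d-> F  → end F, rejected

none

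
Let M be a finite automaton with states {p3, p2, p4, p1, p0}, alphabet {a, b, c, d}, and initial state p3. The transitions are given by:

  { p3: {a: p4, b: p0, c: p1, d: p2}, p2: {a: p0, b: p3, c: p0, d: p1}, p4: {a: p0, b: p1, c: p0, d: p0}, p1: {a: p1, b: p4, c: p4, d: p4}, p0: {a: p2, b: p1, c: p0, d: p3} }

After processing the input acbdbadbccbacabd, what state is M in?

Trace: p3 -a-> p4 -c-> p0 -b-> p1 -d-> p4 -b-> p1 -a-> p1 -d-> p4 -b-> p1 -c-> p4 -c-> p0 -b-> p1 -a-> p1 -c-> p4 -a-> p0 -b-> p1 -d-> p4

p4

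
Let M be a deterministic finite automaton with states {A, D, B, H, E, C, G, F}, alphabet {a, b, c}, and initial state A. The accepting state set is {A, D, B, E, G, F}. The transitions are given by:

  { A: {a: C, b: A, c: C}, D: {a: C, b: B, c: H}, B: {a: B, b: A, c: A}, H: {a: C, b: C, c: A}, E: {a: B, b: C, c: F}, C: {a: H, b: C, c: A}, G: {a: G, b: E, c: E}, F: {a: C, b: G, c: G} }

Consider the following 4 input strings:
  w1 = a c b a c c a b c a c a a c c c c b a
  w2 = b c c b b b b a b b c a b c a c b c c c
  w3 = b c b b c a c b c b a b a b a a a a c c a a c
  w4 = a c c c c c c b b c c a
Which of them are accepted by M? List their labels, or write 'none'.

w3

w1: A → C → A → A → C → A → C → H → C → A → C → A → C → H → A → C → A → C → C → H  → end H, rejected
w2: A → A → C → A → A → A → A → A → C → C → C → A → C → C → A → C → A → A → C → A → C  → end C, rejected
w3: A → A → C → C → C → A → C → A → A → C → C → H → C → H → C → H → C → H → C → A → C → H → C → A  → end A, accepted
w4: A → C → A → C → A → C → A → C → C → C → A → C → H  → end H, rejected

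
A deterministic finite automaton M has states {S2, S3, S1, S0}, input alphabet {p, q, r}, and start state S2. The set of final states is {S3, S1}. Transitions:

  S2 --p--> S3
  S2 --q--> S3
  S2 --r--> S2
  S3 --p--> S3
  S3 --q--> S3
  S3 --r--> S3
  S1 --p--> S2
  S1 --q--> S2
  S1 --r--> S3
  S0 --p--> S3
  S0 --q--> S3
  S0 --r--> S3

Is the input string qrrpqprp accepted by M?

Trace: S2 -q-> S3 -r-> S3 -r-> S3 -p-> S3 -q-> S3 -p-> S3 -r-> S3 -p-> S3
End state S3 is accepting.

Yes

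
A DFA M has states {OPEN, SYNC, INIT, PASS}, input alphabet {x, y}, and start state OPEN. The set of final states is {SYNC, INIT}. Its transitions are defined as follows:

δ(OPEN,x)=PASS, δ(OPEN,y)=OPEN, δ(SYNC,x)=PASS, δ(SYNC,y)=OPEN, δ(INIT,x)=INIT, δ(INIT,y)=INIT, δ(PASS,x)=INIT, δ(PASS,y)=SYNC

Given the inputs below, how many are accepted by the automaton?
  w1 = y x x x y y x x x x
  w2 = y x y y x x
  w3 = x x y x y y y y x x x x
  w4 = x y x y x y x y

w1: OPEN → OPEN → PASS → INIT → INIT → INIT → INIT → INIT → INIT → INIT → INIT  → end INIT, accepted
w2: OPEN → OPEN → PASS → SYNC → OPEN → PASS → INIT  → end INIT, accepted
w3: OPEN → PASS → INIT → INIT → INIT → INIT → INIT → INIT → INIT → INIT → INIT → INIT → INIT  → end INIT, accepted
w4: OPEN → PASS → SYNC → PASS → SYNC → PASS → SYNC → PASS → SYNC  → end SYNC, accepted

4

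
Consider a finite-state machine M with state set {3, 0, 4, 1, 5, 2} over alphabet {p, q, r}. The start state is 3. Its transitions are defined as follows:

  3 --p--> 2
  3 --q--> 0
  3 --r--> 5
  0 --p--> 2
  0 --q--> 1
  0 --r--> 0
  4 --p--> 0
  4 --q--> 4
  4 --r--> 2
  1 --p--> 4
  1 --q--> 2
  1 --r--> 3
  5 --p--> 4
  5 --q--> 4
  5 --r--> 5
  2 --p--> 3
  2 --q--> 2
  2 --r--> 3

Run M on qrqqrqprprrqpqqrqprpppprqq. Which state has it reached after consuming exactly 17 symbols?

start at 3
read 'q': 3 → 0
read 'r': 0 → 0
read 'q': 0 → 1
read 'q': 1 → 2
read 'r': 2 → 3
read 'q': 3 → 0
read 'p': 0 → 2
read 'r': 2 → 3
read 'p': 3 → 2
read 'r': 2 → 3
read 'r': 3 → 5
read 'q': 5 → 4
read 'p': 4 → 0
read 'q': 0 → 1
read 'q': 1 → 2
read 'r': 2 → 3
read 'q': 3 → 0
After 17 symbols: 0.

0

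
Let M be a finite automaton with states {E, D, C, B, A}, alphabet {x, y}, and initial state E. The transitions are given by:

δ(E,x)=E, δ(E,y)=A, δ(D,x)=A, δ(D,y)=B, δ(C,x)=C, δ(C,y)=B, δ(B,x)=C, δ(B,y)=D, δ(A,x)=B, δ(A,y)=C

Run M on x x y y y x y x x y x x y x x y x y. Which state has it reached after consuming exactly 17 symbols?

E → E → E → A → C → B → C → B → C → C → B → C → C → B → C → C → B → C
After 17 symbols: C.

C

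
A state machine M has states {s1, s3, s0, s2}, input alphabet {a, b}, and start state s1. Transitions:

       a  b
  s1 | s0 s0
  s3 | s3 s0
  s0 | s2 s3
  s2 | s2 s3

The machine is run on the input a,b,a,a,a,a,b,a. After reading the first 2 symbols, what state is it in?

Trace: s1 -a-> s0 -b-> s3
After 2 symbols: s3.

s3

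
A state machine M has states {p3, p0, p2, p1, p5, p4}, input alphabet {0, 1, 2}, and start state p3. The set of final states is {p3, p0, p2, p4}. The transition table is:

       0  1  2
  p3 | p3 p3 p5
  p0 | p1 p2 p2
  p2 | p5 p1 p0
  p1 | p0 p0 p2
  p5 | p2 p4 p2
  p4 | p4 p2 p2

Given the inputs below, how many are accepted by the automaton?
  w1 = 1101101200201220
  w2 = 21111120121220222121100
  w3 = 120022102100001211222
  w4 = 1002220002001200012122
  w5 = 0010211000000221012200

4

w1:
  start at p3
  read '1': p3 → p3
  read '1': p3 → p3
  read '0': p3 → p3
  read '1': p3 → p3
  read '1': p3 → p3
  read '0': p3 → p3
  read '1': p3 → p3
  read '2': p3 → p5
  read '0': p5 → p2
  read '0': p2 → p5
  read '2': p5 → p2
  read '0': p2 → p5
  read '1': p5 → p4
  read '2': p4 → p2
  read '2': p2 → p0
  read '0': p0 → p1
  end p1, rejected
w2:
  start at p3
  read '2': p3 → p5
  read '1': p5 → p4
  read '1': p4 → p2
  read '1': p2 → p1
  read '1': p1 → p0
  read '1': p0 → p2
  read '2': p2 → p0
  read '0': p0 → p1
  read '1': p1 → p0
  read '2': p0 → p2
  read '1': p2 → p1
  read '2': p1 → p2
  read '2': p2 → p0
  read '0': p0 → p1
  read '2': p1 → p2
  read '2': p2 → p0
  read '2': p0 → p2
  read '1': p2 → p1
  read '2': p1 → p2
  read '1': p2 → p1
  read '1': p1 → p0
  read '0': p0 → p1
  read '0': p1 → p0
  end p0, accepted
w3:
  start at p3
  read '1': p3 → p3
  read '2': p3 → p5
  read '0': p5 → p2
  read '0': p2 → p5
  read '2': p5 → p2
  read '2': p2 → p0
  read '1': p0 → p2
  read '0': p2 → p5
  read '2': p5 → p2
  read '1': p2 → p1
  read '0': p1 → p0
  read '0': p0 → p1
  read '0': p1 → p0
  read '0': p0 → p1
  read '1': p1 → p0
  read '2': p0 → p2
  read '1': p2 → p1
  read '1': p1 → p0
  read '2': p0 → p2
  read '2': p2 → p0
  read '2': p0 → p2
  end p2, accepted
w4:
  start at p3
  read '1': p3 → p3
  read '0': p3 → p3
  read '0': p3 → p3
  read '2': p3 → p5
  read '2': p5 → p2
  read '2': p2 → p0
  read '0': p0 → p1
  read '0': p1 → p0
  read '0': p0 → p1
  read '2': p1 → p2
  read '0': p2 → p5
  read '0': p5 → p2
  read '1': p2 → p1
  read '2': p1 → p2
  read '0': p2 → p5
  read '0': p5 → p2
  read '0': p2 → p5
  read '1': p5 → p4
  read '2': p4 → p2
  read '1': p2 → p1
  read '2': p1 → p2
  read '2': p2 → p0
  end p0, accepted
w5:
  start at p3
  read '0': p3 → p3
  read '0': p3 → p3
  read '1': p3 → p3
  read '0': p3 → p3
  read '2': p3 → p5
  read '1': p5 → p4
  read '1': p4 → p2
  read '0': p2 → p5
  read '0': p5 → p2
  read '0': p2 → p5
  read '0': p5 → p2
  read '0': p2 → p5
  read '0': p5 → p2
  read '2': p2 → p0
  read '2': p0 → p2
  read '1': p2 → p1
  read '0': p1 → p0
  read '1': p0 → p2
  read '2': p2 → p0
  read '2': p0 → p2
  read '0': p2 → p5
  read '0': p5 → p2
  end p2, accepted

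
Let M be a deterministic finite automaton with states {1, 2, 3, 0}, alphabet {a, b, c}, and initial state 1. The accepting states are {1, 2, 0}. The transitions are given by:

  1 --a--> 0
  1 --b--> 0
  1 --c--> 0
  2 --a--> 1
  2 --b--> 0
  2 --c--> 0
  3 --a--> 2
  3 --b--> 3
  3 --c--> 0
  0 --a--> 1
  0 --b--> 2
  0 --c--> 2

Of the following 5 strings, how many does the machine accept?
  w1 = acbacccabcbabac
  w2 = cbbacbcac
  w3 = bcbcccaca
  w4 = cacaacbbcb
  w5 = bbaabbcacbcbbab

5

w1: Trace: 1 -a-> 0 -c-> 2 -b-> 0 -a-> 1 -c-> 0 -c-> 2 -c-> 0 -a-> 1 -b-> 0 -c-> 2 -b-> 0 -a-> 1 -b-> 0 -a-> 1 -c-> 0  → end 0, accepted
w2: Trace: 1 -c-> 0 -b-> 2 -b-> 0 -a-> 1 -c-> 0 -b-> 2 -c-> 0 -a-> 1 -c-> 0  → end 0, accepted
w3: Trace: 1 -b-> 0 -c-> 2 -b-> 0 -c-> 2 -c-> 0 -c-> 2 -a-> 1 -c-> 0 -a-> 1  → end 1, accepted
w4: Trace: 1 -c-> 0 -a-> 1 -c-> 0 -a-> 1 -a-> 0 -c-> 2 -b-> 0 -b-> 2 -c-> 0 -b-> 2  → end 2, accepted
w5: Trace: 1 -b-> 0 -b-> 2 -a-> 1 -a-> 0 -b-> 2 -b-> 0 -c-> 2 -a-> 1 -c-> 0 -b-> 2 -c-> 0 -b-> 2 -b-> 0 -a-> 1 -b-> 0  → end 0, accepted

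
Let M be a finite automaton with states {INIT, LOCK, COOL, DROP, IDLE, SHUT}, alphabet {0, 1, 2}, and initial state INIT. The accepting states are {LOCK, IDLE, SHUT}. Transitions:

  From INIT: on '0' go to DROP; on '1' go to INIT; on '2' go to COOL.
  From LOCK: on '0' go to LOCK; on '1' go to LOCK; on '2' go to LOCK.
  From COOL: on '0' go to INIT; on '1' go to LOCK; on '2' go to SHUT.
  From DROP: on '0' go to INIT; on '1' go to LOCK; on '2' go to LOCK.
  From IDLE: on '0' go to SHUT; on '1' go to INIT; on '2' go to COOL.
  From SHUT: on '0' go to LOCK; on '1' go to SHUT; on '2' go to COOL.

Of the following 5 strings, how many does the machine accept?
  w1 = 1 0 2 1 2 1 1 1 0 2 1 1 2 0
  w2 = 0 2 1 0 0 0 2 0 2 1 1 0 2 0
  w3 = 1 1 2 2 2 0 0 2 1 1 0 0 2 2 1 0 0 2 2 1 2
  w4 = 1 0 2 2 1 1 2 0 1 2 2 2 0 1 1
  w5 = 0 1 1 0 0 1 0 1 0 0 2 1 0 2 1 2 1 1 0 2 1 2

w1:
  start at INIT
  read '1': INIT → INIT
  read '0': INIT → DROP
  read '2': DROP → LOCK
  read '1': LOCK → LOCK
  read '2': LOCK → LOCK
  read '1': LOCK → LOCK
  read '1': LOCK → LOCK
  read '1': LOCK → LOCK
  read '0': LOCK → LOCK
  read '2': LOCK → LOCK
  read '1': LOCK → LOCK
  read '1': LOCK → LOCK
  read '2': LOCK → LOCK
  read '0': LOCK → LOCK
  end LOCK, accepted
w2:
  start at INIT
  read '0': INIT → DROP
  read '2': DROP → LOCK
  read '1': LOCK → LOCK
  read '0': LOCK → LOCK
  read '0': LOCK → LOCK
  read '0': LOCK → LOCK
  read '2': LOCK → LOCK
  read '0': LOCK → LOCK
  read '2': LOCK → LOCK
  read '1': LOCK → LOCK
  read '1': LOCK → LOCK
  read '0': LOCK → LOCK
  read '2': LOCK → LOCK
  read '0': LOCK → LOCK
  end LOCK, accepted
w3:
  start at INIT
  read '1': INIT → INIT
  read '1': INIT → INIT
  read '2': INIT → COOL
  read '2': COOL → SHUT
  read '2': SHUT → COOL
  read '0': COOL → INIT
  read '0': INIT → DROP
  read '2': DROP → LOCK
  read '1': LOCK → LOCK
  read '1': LOCK → LOCK
  read '0': LOCK → LOCK
  read '0': LOCK → LOCK
  read '2': LOCK → LOCK
  read '2': LOCK → LOCK
  read '1': LOCK → LOCK
  read '0': LOCK → LOCK
  read '0': LOCK → LOCK
  read '2': LOCK → LOCK
  read '2': LOCK → LOCK
  read '1': LOCK → LOCK
  read '2': LOCK → LOCK
  end LOCK, accepted
w4:
  start at INIT
  read '1': INIT → INIT
  read '0': INIT → DROP
  read '2': DROP → LOCK
  read '2': LOCK → LOCK
  read '1': LOCK → LOCK
  read '1': LOCK → LOCK
  read '2': LOCK → LOCK
  read '0': LOCK → LOCK
  read '1': LOCK → LOCK
  read '2': LOCK → LOCK
  read '2': LOCK → LOCK
  read '2': LOCK → LOCK
  read '0': LOCK → LOCK
  read '1': LOCK → LOCK
  read '1': LOCK → LOCK
  end LOCK, accepted
w5:
  start at INIT
  read '0': INIT → DROP
  read '1': DROP → LOCK
  read '1': LOCK → LOCK
  read '0': LOCK → LOCK
  read '0': LOCK → LOCK
  read '1': LOCK → LOCK
  read '0': LOCK → LOCK
  read '1': LOCK → LOCK
  read '0': LOCK → LOCK
  read '0': LOCK → LOCK
  read '2': LOCK → LOCK
  read '1': LOCK → LOCK
  read '0': LOCK → LOCK
  read '2': LOCK → LOCK
  read '1': LOCK → LOCK
  read '2': LOCK → LOCK
  read '1': LOCK → LOCK
  read '1': LOCK → LOCK
  read '0': LOCK → LOCK
  read '2': LOCK → LOCK
  read '1': LOCK → LOCK
  read '2': LOCK → LOCK
  end LOCK, accepted

5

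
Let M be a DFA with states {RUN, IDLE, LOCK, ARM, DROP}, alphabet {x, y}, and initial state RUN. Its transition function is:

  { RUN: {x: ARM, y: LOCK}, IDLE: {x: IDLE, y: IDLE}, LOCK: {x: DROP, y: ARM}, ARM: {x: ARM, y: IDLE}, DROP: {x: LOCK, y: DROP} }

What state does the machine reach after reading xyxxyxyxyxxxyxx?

IDLE

start at RUN
read 'x': RUN → ARM
read 'y': ARM → IDLE
read 'x': IDLE → IDLE
read 'x': IDLE → IDLE
read 'y': IDLE → IDLE
read 'x': IDLE → IDLE
read 'y': IDLE → IDLE
read 'x': IDLE → IDLE
read 'y': IDLE → IDLE
read 'x': IDLE → IDLE
read 'x': IDLE → IDLE
read 'x': IDLE → IDLE
read 'y': IDLE → IDLE
read 'x': IDLE → IDLE
read 'x': IDLE → IDLE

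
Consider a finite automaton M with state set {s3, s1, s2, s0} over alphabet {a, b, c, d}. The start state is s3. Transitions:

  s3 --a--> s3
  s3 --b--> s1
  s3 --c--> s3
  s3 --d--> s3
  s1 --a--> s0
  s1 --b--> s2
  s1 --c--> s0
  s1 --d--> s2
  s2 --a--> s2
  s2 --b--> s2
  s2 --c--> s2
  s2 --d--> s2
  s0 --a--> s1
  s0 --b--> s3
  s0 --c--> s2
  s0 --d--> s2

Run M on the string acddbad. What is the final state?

Trace: s3 -a-> s3 -c-> s3 -d-> s3 -d-> s3 -b-> s1 -a-> s0 -d-> s2

s2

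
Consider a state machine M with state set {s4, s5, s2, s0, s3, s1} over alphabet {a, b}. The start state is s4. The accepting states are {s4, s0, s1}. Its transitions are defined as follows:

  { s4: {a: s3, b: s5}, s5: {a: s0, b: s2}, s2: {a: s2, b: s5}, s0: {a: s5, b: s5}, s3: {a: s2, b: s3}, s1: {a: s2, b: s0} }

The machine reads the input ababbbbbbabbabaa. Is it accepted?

No

s4 → s3 → s3 → s2 → s5 → s2 → s5 → s2 → s5 → s2 → s2 → s5 → s2 → s2 → s5 → s0 → s5
End state s5 is not accepting.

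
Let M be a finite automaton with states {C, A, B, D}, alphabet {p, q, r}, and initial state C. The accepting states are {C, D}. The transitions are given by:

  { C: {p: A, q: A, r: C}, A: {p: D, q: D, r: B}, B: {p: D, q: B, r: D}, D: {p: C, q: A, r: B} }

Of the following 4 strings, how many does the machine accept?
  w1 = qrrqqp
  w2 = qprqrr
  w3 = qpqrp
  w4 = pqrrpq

2

w1: C → A → B → D → A → D → C  → end C, accepted
w2: C → A → D → B → B → D → B  → end B, rejected
w3: C → A → D → A → B → D  → end D, accepted
w4: C → A → D → B → D → C → A  → end A, rejected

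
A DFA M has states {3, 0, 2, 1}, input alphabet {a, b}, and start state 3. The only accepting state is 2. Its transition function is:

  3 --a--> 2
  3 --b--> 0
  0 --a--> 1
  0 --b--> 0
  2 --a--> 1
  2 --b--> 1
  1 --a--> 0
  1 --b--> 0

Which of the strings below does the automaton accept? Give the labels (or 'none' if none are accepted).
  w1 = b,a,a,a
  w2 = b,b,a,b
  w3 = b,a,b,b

w1:
  start at 3
  read 'b': 3 → 0
  read 'a': 0 → 1
  read 'a': 1 → 0
  read 'a': 0 → 1
  end 1, rejected
w2:
  start at 3
  read 'b': 3 → 0
  read 'b': 0 → 0
  read 'a': 0 → 1
  read 'b': 1 → 0
  end 0, rejected
w3:
  start at 3
  read 'b': 3 → 0
  read 'a': 0 → 1
  read 'b': 1 → 0
  read 'b': 0 → 0
  end 0, rejected

none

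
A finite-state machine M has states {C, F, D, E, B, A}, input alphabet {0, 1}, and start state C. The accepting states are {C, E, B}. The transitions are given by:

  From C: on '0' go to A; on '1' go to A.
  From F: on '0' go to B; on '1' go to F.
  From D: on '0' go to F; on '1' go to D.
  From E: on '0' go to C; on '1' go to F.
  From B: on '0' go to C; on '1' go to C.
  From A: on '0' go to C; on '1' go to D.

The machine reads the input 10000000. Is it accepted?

start at C
read '1': C → A
read '0': A → C
read '0': C → A
read '0': A → C
read '0': C → A
read '0': A → C
read '0': C → A
read '0': A → C
End state C is accepting.

Yes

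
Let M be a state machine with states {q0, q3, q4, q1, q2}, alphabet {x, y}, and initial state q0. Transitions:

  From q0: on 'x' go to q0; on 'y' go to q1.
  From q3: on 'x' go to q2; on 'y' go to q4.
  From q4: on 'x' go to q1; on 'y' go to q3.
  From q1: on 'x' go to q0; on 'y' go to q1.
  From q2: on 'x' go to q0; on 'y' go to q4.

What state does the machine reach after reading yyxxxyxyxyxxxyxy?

q0 → q1 → q1 → q0 → q0 → q0 → q1 → q0 → q1 → q0 → q1 → q0 → q0 → q0 → q1 → q0 → q1

q1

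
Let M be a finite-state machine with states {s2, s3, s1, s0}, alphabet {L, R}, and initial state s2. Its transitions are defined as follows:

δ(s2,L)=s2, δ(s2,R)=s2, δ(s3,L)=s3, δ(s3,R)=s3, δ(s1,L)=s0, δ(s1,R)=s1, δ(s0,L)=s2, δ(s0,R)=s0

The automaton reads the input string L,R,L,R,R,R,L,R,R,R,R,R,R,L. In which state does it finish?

start at s2
read 'L': s2 → s2
read 'R': s2 → s2
read 'L': s2 → s2
read 'R': s2 → s2
read 'R': s2 → s2
read 'R': s2 → s2
read 'L': s2 → s2
read 'R': s2 → s2
read 'R': s2 → s2
read 'R': s2 → s2
read 'R': s2 → s2
read 'R': s2 → s2
read 'R': s2 → s2
read 'L': s2 → s2

s2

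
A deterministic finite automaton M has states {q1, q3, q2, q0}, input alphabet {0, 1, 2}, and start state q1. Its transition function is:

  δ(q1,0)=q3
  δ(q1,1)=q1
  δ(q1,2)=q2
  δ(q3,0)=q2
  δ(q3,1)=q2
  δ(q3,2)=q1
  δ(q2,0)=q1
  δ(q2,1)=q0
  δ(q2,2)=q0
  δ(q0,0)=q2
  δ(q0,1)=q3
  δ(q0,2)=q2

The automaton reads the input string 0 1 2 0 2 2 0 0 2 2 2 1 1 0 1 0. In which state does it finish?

Trace: q1 -0-> q3 -1-> q2 -2-> q0 -0-> q2 -2-> q0 -2-> q2 -0-> q1 -0-> q3 -2-> q1 -2-> q2 -2-> q0 -1-> q3 -1-> q2 -0-> q1 -1-> q1 -0-> q3

q3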